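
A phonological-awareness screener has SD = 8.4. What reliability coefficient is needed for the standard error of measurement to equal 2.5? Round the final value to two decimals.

r = 1 − (SEM / SD)² = 1 − (2.500 / 8.4)² ≈ 1 − 0.089 ≈ 0.911

0.91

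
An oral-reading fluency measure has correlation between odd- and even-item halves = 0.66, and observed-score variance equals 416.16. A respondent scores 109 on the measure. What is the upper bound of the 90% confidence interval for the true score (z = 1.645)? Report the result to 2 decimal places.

124.19

σ = 416.16^(1/2) = 20.40000
Full-length reliability (Spearman-Brown) = 2(0.66)/(1+0.66) ≃ 0.79518
SEM = 20.40000 * √(1 − 0.79518) = 20.40000 * √0.20482 ≃ 20.40000 * 0.45257 ≃ 9.23242
Half-width = 1.645*9.23242 ≃ 15.18733
Upper limit = 109 + 15.18733 ≃ 124.18733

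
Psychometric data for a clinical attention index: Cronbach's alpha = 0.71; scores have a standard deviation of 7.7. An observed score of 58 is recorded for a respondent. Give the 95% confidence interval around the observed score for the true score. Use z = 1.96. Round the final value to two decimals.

[49.87, 66.13]

SEM = 7.7000*√(1 − 0.7100) ≈ 4.1466
Margin = 1.96 * 4.1466 ≈ 8.1273
CI = 58 ± 8.1273 → [49.8727, 66.1273]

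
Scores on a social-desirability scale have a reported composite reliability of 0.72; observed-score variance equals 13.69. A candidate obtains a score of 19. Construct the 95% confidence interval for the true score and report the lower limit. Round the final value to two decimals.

σ = 13.69^(1/2) = 3.700
SEM = 3.700 · √(1 − 0.720) = 3.700 · √0.280 ≃ 3.700 · 0.529 ≃ 1.958
Margin = 1.96 · 1.958 ≃ 3.837
Lower bound: 19 − 3.837 = 15.163

15.16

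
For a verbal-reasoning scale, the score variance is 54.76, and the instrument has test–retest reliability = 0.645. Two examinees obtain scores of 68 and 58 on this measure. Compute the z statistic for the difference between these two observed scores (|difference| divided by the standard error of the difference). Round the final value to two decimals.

1.60

σ = 54.76^(1/2) = 7.4000
The standard error of measurement is 7.4000×√(1 − 0.6450) ≈ 7.4000×0.5958 ≈ 4.4091.
SE_diff = SEM × √2 ≈ 4.4091 × 1.4142 ≈ 6.2354
z = |68 − 58| / 6.2354 = 10 / 6.2354 ≈ 1.6038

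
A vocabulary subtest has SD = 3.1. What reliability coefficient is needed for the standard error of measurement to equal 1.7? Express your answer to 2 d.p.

Required reliability = 1 − (SEM/SD)² = 1 − 0.3007 ≈ 0.6993

0.70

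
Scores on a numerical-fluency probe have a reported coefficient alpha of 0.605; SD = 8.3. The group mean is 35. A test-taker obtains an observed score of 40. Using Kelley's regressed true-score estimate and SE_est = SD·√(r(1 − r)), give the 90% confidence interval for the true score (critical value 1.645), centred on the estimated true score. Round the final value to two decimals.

[31.35, 44.70]

T̂ = r·X + (1 − r)·M = 0.60500×40 + 0.39500×35 = 24.20000 + 13.82500 ≈ 38.02500
SE_est = 8.30000×√(0.60500×0.39500) ≈ 4.05746
CI = 38.02500 ± 1.645 × 4.05746 → [31.35048, 44.69952]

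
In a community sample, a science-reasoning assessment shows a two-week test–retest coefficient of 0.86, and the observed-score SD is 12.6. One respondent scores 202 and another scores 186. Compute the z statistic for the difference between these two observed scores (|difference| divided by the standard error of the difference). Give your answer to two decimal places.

2.40

SEM = 12.600 × √(1 − 0.860) = 12.600 × √0.140 ≈ 12.600 × 0.374 ≈ 4.714
SE_diff = √2 × SEM ≈ 6.667
z = |202 − 186| / 6.667 = 16 / 6.667 ≈ 2.400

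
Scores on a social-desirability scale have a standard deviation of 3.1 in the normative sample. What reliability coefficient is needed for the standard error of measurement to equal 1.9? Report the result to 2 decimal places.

0.62

Required reliability = 1 − (SEM/SD)² = 1 − 0.3757 ≈ 0.6243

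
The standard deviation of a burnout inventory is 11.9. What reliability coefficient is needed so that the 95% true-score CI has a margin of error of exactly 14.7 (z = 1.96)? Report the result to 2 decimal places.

Required SEM = 14.7 / 1.96 ≈ 7.5000
r = 1 − (SEM / SD)² = 1 − (7.5000 / 11.9)² ≈ 1 − 0.3972 ≈ 0.6028

0.60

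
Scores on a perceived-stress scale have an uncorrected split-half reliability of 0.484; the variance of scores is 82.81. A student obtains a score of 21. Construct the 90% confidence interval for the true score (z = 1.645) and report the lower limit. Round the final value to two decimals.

σ = 82.81^(1/2) = 9.1000
Spearman-Brown: r = 2(0.484) / (1 + 0.484) = 0.9680 / 1.4840 ≈ 0.6523
SEM = 9.1000 * √(1 − 0.6523) = 9.1000 * √0.3477 ≈ 9.1000 * 0.5897 ≈ 5.3660
Half-width = 1.645*5.3660 ≈ 8.8270
Lower limit = 21 − 8.8270 ≈ 12.1730

12.17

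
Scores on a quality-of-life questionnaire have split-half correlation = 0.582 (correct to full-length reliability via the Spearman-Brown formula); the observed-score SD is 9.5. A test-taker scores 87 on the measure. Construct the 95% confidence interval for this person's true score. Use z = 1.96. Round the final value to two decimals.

Spearman-Brown: r = 2(0.582) / (1 + 0.582) = 1.164 / 1.582 ≈ 0.736
The standard error of measurement is 9.500×√(1 − 0.736) ≈ 9.500×0.514 ≈ 4.883.
1.96 × SEM ≈ 9.571
95% CI: 87 ± 9.571 = [77.429, 96.571]

[77.43, 96.57]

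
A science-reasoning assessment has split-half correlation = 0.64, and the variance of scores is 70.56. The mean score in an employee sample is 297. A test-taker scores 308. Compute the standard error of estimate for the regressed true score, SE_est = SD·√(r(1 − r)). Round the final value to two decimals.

3.48

SD = √70.56 ≈ 8.400
Spearman-Brown: r = 2(0.64) / (1 + 0.64) = 1.280 / 1.640 ≈ 0.780
SE_est = 8.400·√(0.780·0.220) ≈ 3.477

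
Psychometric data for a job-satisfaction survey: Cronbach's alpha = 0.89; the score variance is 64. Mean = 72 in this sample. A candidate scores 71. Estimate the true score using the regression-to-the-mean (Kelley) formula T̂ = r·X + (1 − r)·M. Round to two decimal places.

71.11

T̂ = r·X + (1 − r)·M = 0.890·71 + 0.110·72 = 63.190 + 7.920 ≈ 71.110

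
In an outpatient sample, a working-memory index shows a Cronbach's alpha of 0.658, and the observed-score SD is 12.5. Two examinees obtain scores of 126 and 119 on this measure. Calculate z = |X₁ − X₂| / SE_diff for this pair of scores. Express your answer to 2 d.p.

0.68

The standard error of measurement is 12.50000*√(1 − 0.65800) ≈ 12.50000*0.58481 ≈ 7.31010.
Standard error of the difference = 7.31010·√2 ≈ 10.33804
z = |126 − 119| / 10.33804 = 7 / 10.33804 ≈ 0.67711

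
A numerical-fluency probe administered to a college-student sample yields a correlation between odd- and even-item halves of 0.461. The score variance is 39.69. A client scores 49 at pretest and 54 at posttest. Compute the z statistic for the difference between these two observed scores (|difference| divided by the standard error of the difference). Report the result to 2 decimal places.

SD = √39.69 = 6.300
r_full = 2·0.461 / (1 + 0.461) ≈ 0.631
SEM = 6.300×√(1 − 0.631) ≈ 3.827
SE_diff = √2 × SEM ≈ 5.412
z = 5 / 5.412 ≈ 0.924

0.92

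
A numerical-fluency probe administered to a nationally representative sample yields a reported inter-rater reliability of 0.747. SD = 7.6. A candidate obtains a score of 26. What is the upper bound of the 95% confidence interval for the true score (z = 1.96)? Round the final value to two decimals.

The standard error of measurement is 7.600×√(1 − 0.747) ≈ 7.600×0.503 ≈ 3.823.
Half-width = 1.96×3.823 ≈ 7.493
Upper limit = 26 + 7.493 ≈ 33.493

33.49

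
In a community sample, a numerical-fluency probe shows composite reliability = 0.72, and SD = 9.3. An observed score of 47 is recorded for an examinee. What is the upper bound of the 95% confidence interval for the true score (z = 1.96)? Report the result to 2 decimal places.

56.65

SEM = 9.3000 × √(1 − 0.7200) = 9.3000 × √0.2800 ≈ 9.3000 × 0.5292 ≈ 4.9211
Half-width = 1.96×4.9211 ≈ 9.6454
Upper limit = 47 + 9.6454 ≈ 56.6454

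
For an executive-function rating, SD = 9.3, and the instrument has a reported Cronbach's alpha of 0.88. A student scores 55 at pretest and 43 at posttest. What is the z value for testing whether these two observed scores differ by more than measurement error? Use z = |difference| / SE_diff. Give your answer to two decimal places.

SEM = 9.3000 * √(1 − 0.8800) = 9.3000 * √0.1200 ≈ 9.3000 * 0.3464 ≈ 3.2216
SE_diff = √2 * SEM ≈ 4.5561
z = |55 − 43| / 4.5561 = 12 / 4.5561 ≈ 2.6339

2.63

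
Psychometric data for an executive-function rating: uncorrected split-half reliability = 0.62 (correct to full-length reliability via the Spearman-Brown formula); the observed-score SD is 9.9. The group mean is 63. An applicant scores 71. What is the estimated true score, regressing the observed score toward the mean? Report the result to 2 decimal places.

Spearman-Brown: r = 2(0.62) / (1 + 0.62) = 1.240 / 1.620 ≃ 0.765
T̂ = 0.765(71) + 0.235(63) ≃ 69.123

69.12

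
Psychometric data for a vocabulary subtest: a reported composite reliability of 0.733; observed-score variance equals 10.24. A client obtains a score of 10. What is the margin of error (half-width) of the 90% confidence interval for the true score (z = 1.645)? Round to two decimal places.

SD = √10.24 ≈ 3.200
SEM = 3.200 · √(1 − 0.733) = 3.200 · √0.267 ≈ 3.200 · 0.517 ≈ 1.654
1.645 · SEM ≈ 2.720

2.72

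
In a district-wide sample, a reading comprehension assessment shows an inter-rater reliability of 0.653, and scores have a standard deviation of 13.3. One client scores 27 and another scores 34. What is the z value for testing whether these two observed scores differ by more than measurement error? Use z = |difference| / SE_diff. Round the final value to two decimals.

SEM = 13.3000 * √(1 − 0.6530) = 13.3000 * √0.3470 ≃ 13.3000 * 0.5891 ≃ 7.8346
SE_diff = √2 * SEM ≃ 11.0798
z = 7 / 11.0798 ≃ 0.6318

0.63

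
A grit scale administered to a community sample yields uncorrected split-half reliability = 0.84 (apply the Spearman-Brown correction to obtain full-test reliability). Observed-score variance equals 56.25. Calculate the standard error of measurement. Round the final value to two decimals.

2.21

SD = √56.25 ≈ 7.5000
Spearman-Brown: r = 2(0.84) / (1 + 0.84) = 1.6800 / 1.8400 ≈ 0.9130
The standard error of measurement is 7.5000·√(1 − 0.9130) ≈ 7.5000·0.2949 ≈ 2.2116.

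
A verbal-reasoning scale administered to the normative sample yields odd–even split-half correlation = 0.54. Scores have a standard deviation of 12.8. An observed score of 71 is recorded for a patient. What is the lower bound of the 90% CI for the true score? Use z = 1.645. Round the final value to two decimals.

Spearman-Brown: r = 2(0.54) / (1 + 0.54) = 1.08000 / 1.54000 ≈ 0.70130
SEM = 12.80000 × √(1 − 0.70130) = 12.80000 × √0.29870 ≈ 12.80000 × 0.54654 ≈ 6.99566
1.645 × SEM ≈ 11.50786
Lower limit = 71 − 11.50786 ≈ 59.49214

59.49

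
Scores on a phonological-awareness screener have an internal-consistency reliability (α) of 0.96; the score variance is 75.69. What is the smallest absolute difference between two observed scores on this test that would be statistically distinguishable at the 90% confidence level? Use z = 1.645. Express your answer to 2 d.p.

σ = 75.69^(1/2) = 8.70000
The standard error of measurement is 8.70000×√(1 − 0.96000) ≃ 8.70000×0.20000 ≃ 1.74000.
SE_diff = SEM × √2 ≃ 1.74000 × 1.41421 ≃ 2.46073
Minimum reliable difference = 1.645 × SE_diff ≃ 1.645 × 2.46073 ≃ 4.04790

4.05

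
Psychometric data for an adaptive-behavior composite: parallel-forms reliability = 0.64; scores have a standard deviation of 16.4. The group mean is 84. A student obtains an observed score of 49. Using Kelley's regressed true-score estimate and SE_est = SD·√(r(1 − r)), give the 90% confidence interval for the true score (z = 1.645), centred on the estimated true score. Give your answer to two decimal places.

[48.65, 74.55]

T̂ = 0.640(49) + 0.360(84) ≈ 61.600
SE_est = 16.400×√(0.640×0.360) ≈ 7.872
CI = 61.600 ± 1.645 × 7.872 → [48.651, 74.549]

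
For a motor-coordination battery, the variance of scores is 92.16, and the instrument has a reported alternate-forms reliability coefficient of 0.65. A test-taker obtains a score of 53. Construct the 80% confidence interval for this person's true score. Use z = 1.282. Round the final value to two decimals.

SD = √92.16 ≈ 9.60000
SEM = 9.60000 · √(1 − 0.65000) = 9.60000 · √0.35000 ≈ 9.60000 · 0.59161 ≈ 5.67944
Half-width = 1.282·5.67944 ≈ 7.28104
CI = 53 ± 7.28104 → [45.71896, 60.28104]

[45.72, 60.28]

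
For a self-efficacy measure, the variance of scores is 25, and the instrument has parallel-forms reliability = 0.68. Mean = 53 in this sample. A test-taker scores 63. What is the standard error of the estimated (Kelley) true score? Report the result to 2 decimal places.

SD = √25 = 5.000
SE_est = 5.000·√[r(1 − r)] ≈ 2.332

2.33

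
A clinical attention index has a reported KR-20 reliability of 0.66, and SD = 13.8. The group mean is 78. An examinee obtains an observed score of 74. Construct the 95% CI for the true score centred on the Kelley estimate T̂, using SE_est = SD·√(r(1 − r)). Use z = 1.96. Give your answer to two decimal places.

[62.55, 88.17]

T̂ = 0.6600(74) + 0.3400(78) ≈ 75.3600
SE_est = 13.8000·√[r(1 − r)] ≈ 6.5372
95% CI: 75.3600 ± 12.8129 ≈ (62.5471, 88.1729)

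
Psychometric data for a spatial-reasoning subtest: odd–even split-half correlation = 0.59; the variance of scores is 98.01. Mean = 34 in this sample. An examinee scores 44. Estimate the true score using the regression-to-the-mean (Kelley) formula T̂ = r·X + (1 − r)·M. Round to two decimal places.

r_full = 2·0.59 / (1 + 0.59) ≈ 0.742
Estimated true score = 0.742×44 + (1 − 0.742)×34 ≈ 41.421

41.42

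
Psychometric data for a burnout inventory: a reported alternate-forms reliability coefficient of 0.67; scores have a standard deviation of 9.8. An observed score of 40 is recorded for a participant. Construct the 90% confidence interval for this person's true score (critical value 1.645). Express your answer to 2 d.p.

[30.74, 49.26]

SEM = 9.8000 * √(1 − 0.6700) = 9.8000 * √0.3300 ≈ 9.8000 * 0.5745 ≈ 5.6297
1.645 * SEM ≈ 9.2608
90% CI: 40 ± 9.2608 = [30.7392, 49.2608]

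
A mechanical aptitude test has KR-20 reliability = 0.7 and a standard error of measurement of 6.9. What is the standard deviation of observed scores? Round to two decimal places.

12.60

SD = 6.9 / √(1 − 0.7) ≈ 12.59762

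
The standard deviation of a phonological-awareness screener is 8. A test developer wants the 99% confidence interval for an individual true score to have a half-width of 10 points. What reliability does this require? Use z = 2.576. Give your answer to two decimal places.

SEM needed = half-width / z = 10/2.576 ≃ 3.88199
r = 1 − (3.88199/8)² ≃ 1 − 0.23547 ≃ 0.76453

0.76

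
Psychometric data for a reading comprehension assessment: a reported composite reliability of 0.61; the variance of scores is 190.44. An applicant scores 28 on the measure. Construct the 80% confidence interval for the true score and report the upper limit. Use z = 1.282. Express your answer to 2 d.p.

SD = √190.44 ≈ 13.80000
SEM = 13.80000*√(1 − 0.61000) ≈ 8.61810
1.282 * SEM ≈ 11.04840
Upper limit = 28 + 11.04840 ≈ 39.04840

39.05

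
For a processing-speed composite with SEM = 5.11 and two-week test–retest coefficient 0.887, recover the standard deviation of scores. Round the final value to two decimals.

σ = SEM·(1 − r)^(−1/2) ≈ 5.11*2.975 ≈ 15.201

15.20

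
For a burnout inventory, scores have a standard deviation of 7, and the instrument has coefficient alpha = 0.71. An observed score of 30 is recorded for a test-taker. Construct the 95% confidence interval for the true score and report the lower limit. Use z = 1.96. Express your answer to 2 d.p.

SEM = 7.000·√(1 − 0.710) ≈ 3.770
Margin = 1.96 · 3.770 ≈ 7.388
Lower limit = 30 − 7.388 ≈ 22.612

22.61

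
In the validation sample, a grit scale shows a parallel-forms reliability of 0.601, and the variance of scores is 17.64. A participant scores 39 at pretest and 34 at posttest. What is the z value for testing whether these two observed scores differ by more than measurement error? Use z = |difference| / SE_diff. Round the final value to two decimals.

SD = √17.64 ≃ 4.200
SEM = 4.200 × √(1 − 0.601) = 4.200 × √0.399 ≃ 4.200 × 0.632 ≃ 2.653
SE_diff = √2 × SEM ≃ 3.752
z = |39 − 34| / 3.752 = 5 / 3.752 ≃ 1.333

1.33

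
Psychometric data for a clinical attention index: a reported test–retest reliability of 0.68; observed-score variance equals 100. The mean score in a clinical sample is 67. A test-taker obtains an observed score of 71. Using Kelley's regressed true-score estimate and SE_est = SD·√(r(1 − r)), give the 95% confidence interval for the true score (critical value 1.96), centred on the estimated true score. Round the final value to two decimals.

SD = √100 ≃ 10.0000
Estimated true score = 0.6800*71 + (1 − 0.6800)*67 ≃ 69.7200
SE_est = 10.0000·√[r(1 − r)] ≃ 4.6648
CI = 69.7200 ± 1.96 * 4.6648 → [60.5771, 78.8629]

[60.58, 78.86]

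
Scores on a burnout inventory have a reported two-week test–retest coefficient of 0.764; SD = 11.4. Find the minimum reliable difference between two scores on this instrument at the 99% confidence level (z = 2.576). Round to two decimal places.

SEM = 11.400 · √(1 − 0.764) = 11.400 · √0.236 ≃ 11.400 · 0.486 ≃ 5.538
SE_diff = √2 · SEM ≃ 7.832
Smallest detectable difference = 2.576·7.832 ≃ 20.175

20.18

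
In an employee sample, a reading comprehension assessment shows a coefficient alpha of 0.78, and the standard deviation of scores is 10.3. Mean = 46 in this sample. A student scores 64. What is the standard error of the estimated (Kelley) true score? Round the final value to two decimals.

4.27

SE_est = 10.30000·√[r(1 − r)] ≃ 4.26674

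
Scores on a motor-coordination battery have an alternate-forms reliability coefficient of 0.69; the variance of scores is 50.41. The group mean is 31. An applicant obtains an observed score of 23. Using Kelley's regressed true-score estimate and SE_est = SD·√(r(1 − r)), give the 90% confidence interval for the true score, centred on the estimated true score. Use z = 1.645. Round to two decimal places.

SD = √50.41 ≈ 7.100
T̂ = r·X + (1 − r)·M = 0.690·23 + 0.310·31 = 15.870 + 9.610 ≈ 25.480
SE_est = 7.100·√[r(1 − r)] ≈ 3.284
CI = 25.480 ± 1.645 · 3.284 → [20.078, 30.882]

[20.08, 30.88]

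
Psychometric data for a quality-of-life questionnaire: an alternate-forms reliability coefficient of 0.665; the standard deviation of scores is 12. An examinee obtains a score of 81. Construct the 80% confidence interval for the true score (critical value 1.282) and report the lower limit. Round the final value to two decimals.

72.10

The standard error of measurement is 12.000×√(1 − 0.665) ≈ 12.000×0.579 ≈ 6.946.
1.282 × SEM ≈ 8.904
Lower limit = 81 − 8.904 ≈ 72.096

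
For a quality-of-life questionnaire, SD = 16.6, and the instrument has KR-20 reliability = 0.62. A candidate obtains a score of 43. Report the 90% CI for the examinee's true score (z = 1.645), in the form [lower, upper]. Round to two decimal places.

SEM = 16.60000 * √(1 − 0.62000) = 16.60000 * √0.38000 ≈ 16.60000 * 0.61644 ≈ 10.23293
1.645 * SEM ≈ 16.83317
CI = 43 ± 16.83317 → [26.16683, 59.83317]

[26.17, 59.83]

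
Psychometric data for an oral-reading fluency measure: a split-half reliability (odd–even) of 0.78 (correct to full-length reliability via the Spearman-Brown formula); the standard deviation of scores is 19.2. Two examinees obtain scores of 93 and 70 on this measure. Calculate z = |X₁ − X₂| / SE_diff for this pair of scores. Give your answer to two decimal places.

Spearman-Brown: r = 2(0.78) / (1 + 0.78) = 1.5600 / 1.7800 ≈ 0.8764
SEM = 19.2000 · √(1 − 0.8764) = 19.2000 · √0.1236 ≈ 19.2000 · 0.3516 ≈ 6.7500
Standard error of the difference = 6.7500·√2 ≈ 9.5459
z = |93 − 70| / 9.5459 = 23 / 9.5459 ≈ 2.4094

2.41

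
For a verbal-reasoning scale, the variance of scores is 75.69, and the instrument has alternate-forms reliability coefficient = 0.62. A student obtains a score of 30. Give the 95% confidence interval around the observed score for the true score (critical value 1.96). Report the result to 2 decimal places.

SD = √75.69 = 8.7000
SEM = 8.7000×√(1 − 0.6200) ≈ 5.3630
Half-width = 1.96×5.3630 ≈ 10.5116
Interval: (19.4884, 40.5116)

[19.49, 40.51]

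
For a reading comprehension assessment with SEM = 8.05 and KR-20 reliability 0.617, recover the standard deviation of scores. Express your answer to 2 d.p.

σ = SEM·(1 − r)^(−1/2) ≈ 8.05*1.61585 ≈ 13.00758

13.01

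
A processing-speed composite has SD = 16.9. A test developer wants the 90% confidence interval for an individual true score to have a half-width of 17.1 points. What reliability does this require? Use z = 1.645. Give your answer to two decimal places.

0.62

SEM needed = half-width / z = 17.1/1.645 ≈ 10.395
r = 1 − (SEM / SD)² = 1 − (10.395 / 16.9)² ≈ 1 − 0.378 ≈ 0.622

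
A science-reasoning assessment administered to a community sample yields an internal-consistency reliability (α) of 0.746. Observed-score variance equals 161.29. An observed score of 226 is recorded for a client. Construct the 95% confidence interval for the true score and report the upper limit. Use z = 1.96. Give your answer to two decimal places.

σ = 161.29^(1/2) = 12.7000
SEM = 12.7000×√(1 − 0.7460) ≈ 6.4006
Half-width = 1.96×6.4006 ≈ 12.5452
Upper bound: 226 + 12.5452 = 238.5452

238.55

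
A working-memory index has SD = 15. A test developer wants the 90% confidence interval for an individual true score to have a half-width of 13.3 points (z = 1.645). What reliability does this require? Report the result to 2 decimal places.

SEM needed = half-width / z = 13.3/1.645 ≈ 8.0851
r = 1 − (8.0851/15)² ≈ 1 − 0.2905 ≈ 0.7095

0.71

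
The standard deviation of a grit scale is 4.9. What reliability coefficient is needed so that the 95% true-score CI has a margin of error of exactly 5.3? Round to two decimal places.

0.70

SEM needed = half-width / z = 5.3/1.96 ≈ 2.704
r = 1 − (2.704/4.9)² ≈ 1 − 0.305 ≈ 0.695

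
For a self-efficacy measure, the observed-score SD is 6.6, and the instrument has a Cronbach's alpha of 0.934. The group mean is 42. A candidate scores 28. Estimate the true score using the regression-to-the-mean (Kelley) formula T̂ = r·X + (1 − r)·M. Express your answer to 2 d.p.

28.92

T̂ = r·X + (1 − r)·M = 0.934×28 + 0.066×42 = 26.152 + 2.772 ≈ 28.924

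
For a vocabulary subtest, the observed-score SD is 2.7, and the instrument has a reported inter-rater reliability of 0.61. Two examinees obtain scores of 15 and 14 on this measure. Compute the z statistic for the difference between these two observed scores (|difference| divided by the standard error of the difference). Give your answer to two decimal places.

0.42

The standard error of measurement is 2.700×√(1 − 0.610) ≈ 2.700×0.624 ≈ 1.686.
SE_diff = √2 × SEM ≈ 2.385
z = 1 / 2.385 ≈ 0.419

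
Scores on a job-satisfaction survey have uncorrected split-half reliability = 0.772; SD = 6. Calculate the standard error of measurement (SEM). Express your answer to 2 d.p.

2.15

r_full = 2·0.772 / (1 + 0.772) ≈ 0.871
SEM = 6.000·√(1 − 0.871) ≈ 2.152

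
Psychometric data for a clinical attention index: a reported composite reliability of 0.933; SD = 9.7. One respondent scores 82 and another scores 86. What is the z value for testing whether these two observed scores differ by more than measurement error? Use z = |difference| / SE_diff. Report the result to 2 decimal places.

1.13

The standard error of measurement is 9.7000×√(1 − 0.9330) ≈ 9.7000×0.2588 ≈ 2.5108.
SE_diff = SEM × √2 ≈ 2.5108 × 1.4142 ≈ 3.5508
z = |82 − 86| / 3.5508 = 4 / 3.5508 ≈ 1.1265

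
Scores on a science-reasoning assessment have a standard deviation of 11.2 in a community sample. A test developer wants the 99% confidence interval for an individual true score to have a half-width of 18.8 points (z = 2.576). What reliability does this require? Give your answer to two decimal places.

Required SEM = 18.8 / 2.576 ≈ 7.298
r = 1 − (SEM / SD)² = 1 − (7.298 / 11.2)² ≈ 1 − 0.425 ≈ 0.575

0.58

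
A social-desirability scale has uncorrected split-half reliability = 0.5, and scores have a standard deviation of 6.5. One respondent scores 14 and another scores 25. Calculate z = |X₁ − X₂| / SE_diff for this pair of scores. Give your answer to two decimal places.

2.07

Spearman-Brown: r = 2(0.5) / (1 + 0.5) = 1.00000 / 1.50000 ≃ 0.66667
SEM = 6.50000 * √(1 − 0.66667) = 6.50000 * √0.33333 ≃ 6.50000 * 0.57735 ≃ 3.75278
Standard error of the difference = 3.75278·√2 ≃ 5.30723
z = 11 / 5.30723 ≃ 2.07265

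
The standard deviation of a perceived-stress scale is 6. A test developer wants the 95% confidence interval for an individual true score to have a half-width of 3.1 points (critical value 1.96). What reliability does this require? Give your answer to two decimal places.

0.93

SEM needed = half-width / z = 3.1/1.96 ≃ 1.5816
r = 1 − (1.5816/6)² ≃ 1 − 0.0695 ≃ 0.9305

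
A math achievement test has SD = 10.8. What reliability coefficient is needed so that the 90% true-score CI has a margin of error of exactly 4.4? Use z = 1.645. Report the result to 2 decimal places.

SEM needed = half-width / z = 4.4/1.645 ≈ 2.6748
r = 1 − (SEM / SD)² = 1 − (2.6748 / 10.8)² ≈ 1 − 0.0613 ≈ 0.9387

0.94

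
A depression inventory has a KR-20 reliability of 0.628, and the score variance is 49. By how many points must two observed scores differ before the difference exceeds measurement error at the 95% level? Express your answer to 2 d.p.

11.83

SD = √49 = 7.000
SEM = 7.000 * √(1 − 0.628) = 7.000 * √0.372 ≈ 7.000 * 0.610 ≈ 4.269
Standard error of the difference = 4.269·√2 ≈ 6.038
Smallest detectable difference = 1.96*6.038 ≈ 11.834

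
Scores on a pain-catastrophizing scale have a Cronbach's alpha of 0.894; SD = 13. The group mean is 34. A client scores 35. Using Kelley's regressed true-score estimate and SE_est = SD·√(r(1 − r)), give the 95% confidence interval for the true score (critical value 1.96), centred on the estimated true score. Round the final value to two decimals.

[27.05, 42.74]

T̂ = r·X + (1 − r)·M = 0.8940×35 + 0.1060×34 = 31.2900 + 3.6040 ≃ 34.8940
SE_est = 13.0000×√(0.8940×0.1060) ≃ 4.0019
CI = 34.8940 ± 1.96 × 4.0019 → [27.0503, 42.7377]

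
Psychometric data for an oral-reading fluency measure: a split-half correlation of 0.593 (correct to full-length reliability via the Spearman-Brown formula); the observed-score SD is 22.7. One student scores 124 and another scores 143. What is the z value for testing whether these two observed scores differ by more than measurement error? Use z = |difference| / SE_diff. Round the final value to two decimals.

r_full = 2·0.593 / (1 + 0.593) ≈ 0.745
SEM = 22.700 × √(1 − 0.745) = 22.700 × √0.255 ≈ 22.700 × 0.505 ≈ 11.474
SE_diff = √2 × SEM ≈ 16.227
z = 19 / 16.227 ≈ 1.171

1.17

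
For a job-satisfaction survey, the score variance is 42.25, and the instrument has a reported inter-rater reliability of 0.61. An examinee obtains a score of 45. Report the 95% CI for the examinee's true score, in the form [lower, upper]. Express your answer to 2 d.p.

[37.04, 52.96]

SD = √42.25 = 6.5000
SEM = 6.5000 × √(1 − 0.6100) = 6.5000 × √0.3900 ≃ 6.5000 × 0.6245 ≃ 4.0592
1.96 × SEM ≃ 7.9561
Interval: (37.0439, 52.9561)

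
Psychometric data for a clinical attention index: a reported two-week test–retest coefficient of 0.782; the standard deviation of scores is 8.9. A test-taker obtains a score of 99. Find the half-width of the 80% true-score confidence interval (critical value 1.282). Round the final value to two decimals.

5.33

The standard error of measurement is 8.9000×√(1 − 0.7820) ≈ 8.9000×0.4669 ≈ 4.1555.
Half-width = 1.282×4.1555 ≈ 5.3273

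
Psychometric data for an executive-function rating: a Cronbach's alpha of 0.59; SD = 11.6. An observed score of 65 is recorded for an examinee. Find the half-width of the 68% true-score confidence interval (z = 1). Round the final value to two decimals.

7.43

SEM = 11.6000 · √(1 − 0.5900) = 11.6000 · √0.4100 ≈ 11.6000 · 0.6403 ≈ 7.4276
Half-width = 1·7.4276 ≈ 7.4276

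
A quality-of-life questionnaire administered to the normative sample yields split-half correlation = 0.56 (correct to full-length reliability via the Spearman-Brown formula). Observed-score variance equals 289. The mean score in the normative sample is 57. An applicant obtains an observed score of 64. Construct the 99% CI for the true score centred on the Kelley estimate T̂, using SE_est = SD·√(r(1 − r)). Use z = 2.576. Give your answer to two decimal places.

SD = √289 ≃ 17.0000
Full-length reliability (Spearman-Brown) = 2(0.56)/(1+0.56) ≃ 0.7179
T̂ = 0.7179(64) + 0.2821(57) ≃ 62.0256
SE_est = SD * √(r(1 − r)) = 17.0000 * √0.2025 ≃ 17.0000 * 0.4500 ≃ 7.6500
99% CI: 62.0256 ± 19.7063 ≃ (42.3193, 81.7320)

[42.32, 81.73]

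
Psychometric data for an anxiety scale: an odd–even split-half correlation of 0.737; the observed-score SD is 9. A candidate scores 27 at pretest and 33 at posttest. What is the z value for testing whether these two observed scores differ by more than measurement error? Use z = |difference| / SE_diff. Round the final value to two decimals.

1.21

r_full = 2·0.737 / (1 + 0.737) ≈ 0.849
SEM = 9.000 × √(1 − 0.849) = 9.000 × √0.151 ≈ 9.000 × 0.389 ≈ 3.502
SE_diff = SEM × √2 ≈ 3.502 × 1.414 ≈ 4.953
z = 6 / 4.953 ≈ 1.211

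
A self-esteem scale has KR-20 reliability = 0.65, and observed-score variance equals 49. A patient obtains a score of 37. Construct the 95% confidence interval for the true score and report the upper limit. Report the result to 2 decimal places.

SD = √49 ≈ 7.0000
The standard error of measurement is 7.0000·√(1 − 0.6500) ≈ 7.0000·0.5916 ≈ 4.1413.
Half-width = 1.96·4.1413 ≈ 8.1169
Upper limit = 37 + 8.1169 ≈ 45.1169

45.12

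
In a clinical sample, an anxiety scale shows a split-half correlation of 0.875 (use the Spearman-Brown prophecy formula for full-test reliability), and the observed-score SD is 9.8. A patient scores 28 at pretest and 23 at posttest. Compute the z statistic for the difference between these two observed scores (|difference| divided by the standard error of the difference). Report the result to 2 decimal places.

1.40

r_full = 2·0.875 / (1 + 0.875) ≈ 0.9333
SEM = 9.8000·√(1 − 0.9333) ≈ 2.5303
SE_diff = SEM · √2 ≈ 2.5303 · 1.4142 ≈ 3.5785
z = |28 − 23| / 3.5785 = 5 / 3.5785 ≈ 1.3973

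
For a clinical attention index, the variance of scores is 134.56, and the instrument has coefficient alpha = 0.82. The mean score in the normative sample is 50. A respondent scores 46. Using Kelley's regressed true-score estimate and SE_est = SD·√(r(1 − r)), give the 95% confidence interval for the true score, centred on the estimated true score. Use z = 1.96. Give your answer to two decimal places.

[37.99, 55.45]

σ = 134.56^(1/2) = 11.60000
T̂ = r·X + (1 − r)·M = 0.82000·46 + 0.18000·50 = 37.72000 + 9.00000 ≈ 46.72000
SE_est = SD · √(r(1 − r)) = 11.60000 · √0.14760 ≈ 11.60000 · 0.38419 ≈ 4.45657
CI = 46.72000 ± 1.96 · 4.45657 → [37.98511, 55.45489]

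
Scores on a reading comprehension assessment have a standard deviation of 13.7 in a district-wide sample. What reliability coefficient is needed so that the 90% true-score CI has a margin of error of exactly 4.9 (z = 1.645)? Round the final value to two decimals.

Required SEM = 4.9 / 1.645 ≃ 2.97872
Required reliability = 1 − (SEM/SD)² = 1 − 0.04727 ≃ 0.95273

0.95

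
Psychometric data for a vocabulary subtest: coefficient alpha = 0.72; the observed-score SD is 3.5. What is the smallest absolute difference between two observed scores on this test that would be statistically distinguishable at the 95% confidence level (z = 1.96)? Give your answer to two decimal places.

SEM = 3.5000 × √(1 − 0.7200) = 3.5000 × √0.2800 ≈ 3.5000 × 0.5292 ≈ 1.8520
SE_diff = SEM × √2 ≈ 1.8520 × 1.4142 ≈ 2.6192
Minimum reliable difference = 1.96 × SE_diff ≈ 1.96 × 2.6192 ≈ 5.1336

5.13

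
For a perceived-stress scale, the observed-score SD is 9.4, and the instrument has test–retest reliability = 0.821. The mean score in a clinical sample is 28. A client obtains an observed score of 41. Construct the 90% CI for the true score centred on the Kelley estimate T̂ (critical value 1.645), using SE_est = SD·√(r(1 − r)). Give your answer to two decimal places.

Estimated true score = 0.821·41 + (1 − 0.821)·28 ≈ 38.673
SE_est = SD · √(r(1 − r)) = 9.400 · √0.147 ≈ 9.400 · 0.383 ≈ 3.604
90% CI: 38.673 ± 5.928 ≈ (32.745, 44.601)

[32.75, 44.60]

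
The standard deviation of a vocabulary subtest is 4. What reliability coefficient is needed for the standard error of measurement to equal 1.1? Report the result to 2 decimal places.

0.92

Required reliability = 1 − (SEM/SD)² = 1 − 0.0756 ≈ 0.9244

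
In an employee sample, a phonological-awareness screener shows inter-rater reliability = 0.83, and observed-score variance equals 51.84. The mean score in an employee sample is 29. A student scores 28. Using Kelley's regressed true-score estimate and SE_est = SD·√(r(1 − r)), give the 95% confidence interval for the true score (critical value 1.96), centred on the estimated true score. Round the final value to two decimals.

σ = 51.84^(1/2) = 7.20000
T̂ = r·X + (1 − r)·M = 0.83000·28 + 0.17000·29 = 23.24000 + 4.93000 ≈ 28.17000
SE_est = 7.20000·√[r(1 − r)] ≈ 2.70456
95% CI: 28.17000 ± 5.30093 ≈ (22.86907, 33.47093)

[22.87, 33.47]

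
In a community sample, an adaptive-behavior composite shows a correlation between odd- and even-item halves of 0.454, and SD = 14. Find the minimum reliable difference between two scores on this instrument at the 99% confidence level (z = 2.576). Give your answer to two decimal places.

Full-length reliability (Spearman-Brown) = 2(0.454)/(1+0.454) ≈ 0.6245
SEM = 14.0000 × √(1 − 0.6245) = 14.0000 × √0.3755 ≈ 14.0000 × 0.6128 ≈ 8.5791
SE_diff = √2 × SEM ≈ 12.1327
Smallest detectable difference = 2.576×12.1327 ≈ 31.2538

31.25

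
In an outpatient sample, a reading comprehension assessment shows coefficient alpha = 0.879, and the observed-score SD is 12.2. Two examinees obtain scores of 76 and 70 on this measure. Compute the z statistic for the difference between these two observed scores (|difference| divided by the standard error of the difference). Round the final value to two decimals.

SEM = 12.200 * √(1 − 0.879) = 12.200 * √0.121 ≈ 12.200 * 0.348 ≈ 4.244
SE_diff = SEM * √2 ≈ 4.244 * 1.414 ≈ 6.002
z = 6 / 6.002 ≈ 1.000

1.00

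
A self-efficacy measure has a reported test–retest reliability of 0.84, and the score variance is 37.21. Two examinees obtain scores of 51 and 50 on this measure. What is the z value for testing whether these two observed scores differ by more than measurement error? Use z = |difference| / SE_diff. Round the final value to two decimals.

0.29

SD = √37.21 = 6.10000
SEM = 6.10000*√(1 − 0.84000) ≈ 2.44000
SE_diff = √2 * SEM ≈ 3.45068
z = 1 / 3.45068 ≈ 0.28980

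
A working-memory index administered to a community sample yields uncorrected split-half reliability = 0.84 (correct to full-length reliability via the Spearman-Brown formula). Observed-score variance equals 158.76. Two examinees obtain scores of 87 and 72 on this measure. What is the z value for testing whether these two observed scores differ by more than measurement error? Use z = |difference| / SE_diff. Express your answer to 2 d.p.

2.85

SD = √158.76 = 12.60000
Spearman-Brown: r = 2(0.84) / (1 + 0.84) = 1.68000 / 1.84000 ≃ 0.91304
SEM = 12.60000 * √(1 − 0.91304) = 12.60000 * √0.08696 ≃ 12.60000 * 0.29488 ≃ 3.71554
SE_diff = √2 * SEM ≃ 5.25456
z = |87 − 72| / 5.25456 = 15 / 5.25456 ≃ 2.85466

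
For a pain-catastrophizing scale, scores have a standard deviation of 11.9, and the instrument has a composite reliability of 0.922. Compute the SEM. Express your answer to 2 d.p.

SEM = 11.9000 * √(1 − 0.9220) = 11.9000 * √0.0780 ≃ 11.9000 * 0.2793 ≃ 3.3235

3.32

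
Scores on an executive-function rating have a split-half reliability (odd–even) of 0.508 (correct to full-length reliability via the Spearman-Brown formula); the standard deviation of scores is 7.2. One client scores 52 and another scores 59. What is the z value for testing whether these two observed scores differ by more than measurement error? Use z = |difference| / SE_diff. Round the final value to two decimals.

1.20

r_full = 2·0.508 / (1 + 0.508) ≃ 0.674
The standard error of measurement is 7.200×√(1 − 0.674) ≃ 7.200×0.571 ≃ 4.113.
SE_diff = √2 × SEM ≃ 5.816
z = |52 − 59| / 5.816 = 7 / 5.816 ≃ 1.204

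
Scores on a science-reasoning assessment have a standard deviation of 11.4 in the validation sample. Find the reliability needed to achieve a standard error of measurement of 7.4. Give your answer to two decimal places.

r = 1 − (SEM / SD)² = 1 − (7.40000 / 11.4)² ≈ 1 − 0.42136 ≈ 0.57864

0.58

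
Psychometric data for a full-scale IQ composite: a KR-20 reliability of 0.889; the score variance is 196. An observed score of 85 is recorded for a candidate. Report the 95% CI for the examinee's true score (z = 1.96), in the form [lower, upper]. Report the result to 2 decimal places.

[75.86, 94.14]

σ = 196^(1/2) = 14.0000
SEM = 14.0000 * √(1 − 0.8890) = 14.0000 * √0.1110 ≈ 14.0000 * 0.3332 ≈ 4.6643
Margin = 1.96 * 4.6643 ≈ 9.1421
CI = 85 ± 9.1421 → [75.8579, 94.1421]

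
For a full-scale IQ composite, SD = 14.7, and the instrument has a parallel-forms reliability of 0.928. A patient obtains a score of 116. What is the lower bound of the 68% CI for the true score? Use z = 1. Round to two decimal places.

112.06

SEM = 14.7000*√(1 − 0.9280) ≈ 3.9444
1 * SEM ≈ 3.9444
Lower limit = 116 − 3.9444 ≈ 112.0556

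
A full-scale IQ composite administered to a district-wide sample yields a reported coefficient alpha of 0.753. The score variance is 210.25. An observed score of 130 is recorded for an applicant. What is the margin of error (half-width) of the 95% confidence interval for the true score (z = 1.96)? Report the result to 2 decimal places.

14.12

SD = √210.25 ≈ 14.5000
The standard error of measurement is 14.5000·√(1 − 0.7530) ≈ 14.5000·0.4970 ≈ 7.2064.
Half-width = 1.96·7.2064 ≈ 14.1245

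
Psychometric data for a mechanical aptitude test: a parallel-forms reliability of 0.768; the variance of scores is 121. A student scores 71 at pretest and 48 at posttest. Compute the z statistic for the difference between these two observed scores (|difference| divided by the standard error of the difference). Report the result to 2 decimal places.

SD = √121 = 11.0000
The standard error of measurement is 11.0000*√(1 − 0.7680) ≈ 11.0000*0.4817 ≈ 5.2983.
SE_diff = √2 * SEM ≈ 7.4929
z = 23 / 7.4929 ≈ 3.0696

3.07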